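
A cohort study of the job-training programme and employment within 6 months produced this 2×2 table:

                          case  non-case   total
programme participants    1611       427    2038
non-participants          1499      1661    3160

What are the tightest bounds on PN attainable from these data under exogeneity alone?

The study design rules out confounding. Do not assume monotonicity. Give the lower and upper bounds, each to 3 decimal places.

0.400 ≤ PN ≤ 0.665

p₁ = P(outcome | exposed) = 1611/2038 = 0.79048
p₀ = P(outcome | unexposed) = 1499/3160 = 0.47437
Under exogeneity alone the bounds on PN are max{0,(p₁−p₀)/p₁} ≤ PN ≤ min{1,(1−p₀)/p₁}.
  lower = (p₁ − p₀)/p₁ = 0.31611 / 0.79048 ≈ 0.3999
  upper = min{1, (1 − p₀)/p₁} = 0.52563 / 0.79048 ≈ 0.6650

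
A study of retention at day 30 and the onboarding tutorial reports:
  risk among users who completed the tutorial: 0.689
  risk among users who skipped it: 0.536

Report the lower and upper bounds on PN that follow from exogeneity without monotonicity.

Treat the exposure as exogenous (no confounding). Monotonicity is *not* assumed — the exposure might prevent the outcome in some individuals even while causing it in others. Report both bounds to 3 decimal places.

Let p₁ = 0.689, p₀ = 0.536.
Under exogeneity alone the bounds on PN are max{0,(p₁−p₀)/p₁} ≤ PN ≤ min{1,(1−p₀)/p₁}.
  lower = (p₁ − p₀)/p₁ = 0.153 / 0.689 ≈ 0.2221
  upper = min{1, (1 − p₀)/p₁} = 0.464 / 0.689 ≈ 0.6734

0.222 ≤ PN ≤ 0.673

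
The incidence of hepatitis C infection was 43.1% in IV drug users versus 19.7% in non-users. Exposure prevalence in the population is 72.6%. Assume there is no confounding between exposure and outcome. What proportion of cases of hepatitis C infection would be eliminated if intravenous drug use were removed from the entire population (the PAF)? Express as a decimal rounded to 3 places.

p₁ = 0.431, p₀ = 0.197.
Overall risk P(Y=1) = π·p₁ + (1−π)·p₀ = 0.726×0.431 + 0.274×0.197 = 0.36688.
Under exogeneity, PAF = [P(Y=1) − p₀] / P(Y=1).
PAF = (0.36688 − 0.197) / 0.36688 ≈ 0.4630

PAF ≈ 0.463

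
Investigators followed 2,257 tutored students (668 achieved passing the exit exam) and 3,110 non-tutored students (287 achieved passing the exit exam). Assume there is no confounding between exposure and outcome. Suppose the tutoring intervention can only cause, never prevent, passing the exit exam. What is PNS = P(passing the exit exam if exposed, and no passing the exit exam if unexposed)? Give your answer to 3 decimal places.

PNS ≈ 0.204

p₁ = P(outcome | exposed) = 668/2257 = 0.29597
p₀ = P(outcome | unexposed) = 287/3110 = 0.092283
Under exogeneity and monotonicity, PNS = p₁ − p₀.
PNS = 0.29597 − 0.092283 = 0.20369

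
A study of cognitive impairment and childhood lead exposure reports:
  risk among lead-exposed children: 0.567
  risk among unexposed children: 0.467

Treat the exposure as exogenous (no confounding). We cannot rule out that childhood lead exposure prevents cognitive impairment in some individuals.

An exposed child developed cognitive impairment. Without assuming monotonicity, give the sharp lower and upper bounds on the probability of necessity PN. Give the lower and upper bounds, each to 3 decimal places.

0.176 ≤ PN ≤ 0.940

Let p₁ = 0.567, p₀ = 0.467.
Under exogeneity alone the bounds on PN are max{0,(p₁−p₀)/p₁} ≤ PN ≤ min{1,(1−p₀)/p₁}.
  lower = (p₁ − p₀)/p₁ = 0.1 / 0.567 ≈ 0.1764
  upper = min{1, (1 − p₀)/p₁} = 0.533 / 0.567 ≈ 0.9400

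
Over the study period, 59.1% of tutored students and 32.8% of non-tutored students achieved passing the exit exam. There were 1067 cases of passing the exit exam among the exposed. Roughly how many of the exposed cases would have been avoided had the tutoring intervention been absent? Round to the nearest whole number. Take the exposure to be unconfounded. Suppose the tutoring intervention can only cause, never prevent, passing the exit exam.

p₁ = 0.591, p₀ = 0.328.
PN = (p₁ − p₀)/p₁ = (0.591 − 0.328) / 0.591 ≈ 0.44501.
Attributable cases ≈ PN × (exposed cases) = 0.44501 × 1067 ≈ 474.82.

about 475 cases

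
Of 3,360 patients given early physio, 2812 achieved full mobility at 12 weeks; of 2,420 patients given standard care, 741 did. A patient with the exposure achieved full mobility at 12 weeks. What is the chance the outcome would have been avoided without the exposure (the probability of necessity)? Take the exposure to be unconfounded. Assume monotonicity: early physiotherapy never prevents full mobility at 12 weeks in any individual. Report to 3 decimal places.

p₁ = P(outcome | exposed) = 2812/3360 = 0.8369
p₀ = P(outcome | unexposed) = 741/2420 = 0.3062
Under exogeneity and monotonicity, PN = (p₁ − p₀) / p₁.
PN = (0.8369 − 0.3062) / 0.8369 = 0.53071 / 0.8369 ≈ 0.6341

PN ≈ 0.634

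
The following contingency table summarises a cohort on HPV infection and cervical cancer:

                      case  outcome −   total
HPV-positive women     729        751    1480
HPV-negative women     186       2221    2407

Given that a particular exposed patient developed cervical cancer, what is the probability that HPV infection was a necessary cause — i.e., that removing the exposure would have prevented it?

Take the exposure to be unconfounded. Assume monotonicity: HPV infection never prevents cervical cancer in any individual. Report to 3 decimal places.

PN ≈ 0.843

p₁ = P(outcome | exposed) = 729/1480 = 0.49257
p₀ = P(outcome | unexposed) = 186/2407 = 0.077275
Under exogeneity and monotonicity, PN = (p₁ − p₀)/p₁.
PN = (0.49257 − 0.077275) / 0.49257 ≈ 0.8431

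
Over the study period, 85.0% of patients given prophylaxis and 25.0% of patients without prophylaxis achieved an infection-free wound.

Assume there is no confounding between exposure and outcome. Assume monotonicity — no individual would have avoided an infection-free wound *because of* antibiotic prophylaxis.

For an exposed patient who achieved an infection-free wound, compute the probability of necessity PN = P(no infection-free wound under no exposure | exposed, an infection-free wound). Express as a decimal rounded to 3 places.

PN ≈ 0.706

p₁ = 0.85, p₀ = 0.25.
Under exogeneity and monotonicity, PN = (p₁ − p₀) / p₁.
PN = (0.85 − 0.25) / 0.85 = 0.6 / 0.85 ≈ 0.7059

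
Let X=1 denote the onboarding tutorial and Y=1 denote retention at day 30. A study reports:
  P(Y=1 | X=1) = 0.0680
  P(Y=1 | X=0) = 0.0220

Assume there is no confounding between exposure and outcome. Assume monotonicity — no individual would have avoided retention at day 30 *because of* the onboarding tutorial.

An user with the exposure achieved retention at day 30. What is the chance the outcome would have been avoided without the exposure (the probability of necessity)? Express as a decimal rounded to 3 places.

Let p₁ = 0.068, p₀ = 0.022.
Under exogeneity and monotonicity, PN = (p₁ − p₀) / p₁.
PN = (0.068 − 0.022) / 0.068 = 0.046 / 0.068 ≈ 0.6765

PN ≈ 0.676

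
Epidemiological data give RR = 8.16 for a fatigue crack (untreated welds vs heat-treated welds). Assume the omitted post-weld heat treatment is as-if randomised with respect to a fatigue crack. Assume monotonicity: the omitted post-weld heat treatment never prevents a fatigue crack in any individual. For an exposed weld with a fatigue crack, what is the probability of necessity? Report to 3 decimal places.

PN ≈ 0.877

Under exogeneity and monotonicity, PN = (RR − 1) / RR = 1 − 1/RR.
PN = (8.16 − 1) / 8.16 = 7.16 / 8.16 ≈ 0.8775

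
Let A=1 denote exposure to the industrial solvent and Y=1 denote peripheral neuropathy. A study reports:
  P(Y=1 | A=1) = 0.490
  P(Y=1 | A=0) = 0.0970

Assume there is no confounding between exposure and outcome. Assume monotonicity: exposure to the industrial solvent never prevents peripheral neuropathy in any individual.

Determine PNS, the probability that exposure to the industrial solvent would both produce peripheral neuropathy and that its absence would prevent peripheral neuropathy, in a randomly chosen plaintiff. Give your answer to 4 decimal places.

Let p₁ = 0.49, p₀ = 0.097.
Under exogeneity and monotonicity, PNS = p₁ − p₀.
PNS = 0.49 − 0.097 = 0.393

PNS ≈ 0.3930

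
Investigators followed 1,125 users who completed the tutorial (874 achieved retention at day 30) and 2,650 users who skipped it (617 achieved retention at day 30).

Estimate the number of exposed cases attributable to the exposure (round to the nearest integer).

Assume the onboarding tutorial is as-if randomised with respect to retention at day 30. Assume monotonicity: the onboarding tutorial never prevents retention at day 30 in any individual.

about 612 cases

p₁ = P(outcome | exposed) = 874/1125 = 0.77689
p₀ = P(outcome | unexposed) = 617/2650 = 0.23283
PN = (p₁ − p₀)/p₁ = (0.77689 − 0.23283) / 0.77689 ≈ 0.70030.
Attributable cases ≈ PN × (exposed cases) = 0.70030 × 874 ≈ 612.07.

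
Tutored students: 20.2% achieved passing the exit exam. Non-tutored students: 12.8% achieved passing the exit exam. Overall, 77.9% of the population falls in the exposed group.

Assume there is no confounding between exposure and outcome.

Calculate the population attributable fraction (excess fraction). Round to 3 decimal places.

PAF ≈ 0.311

p₁ = 0.202, p₀ = 0.128.
Overall risk P(Y=1) = π·p₁ + (1−π)·p₀ = 0.779×0.202 + 0.221×0.128 = 0.18565.
Under exogeneity, PAF = [P(Y=1) − p₀] / P(Y=1).
PAF = (0.18565 − 0.128) / 0.18565 ≈ 0.3105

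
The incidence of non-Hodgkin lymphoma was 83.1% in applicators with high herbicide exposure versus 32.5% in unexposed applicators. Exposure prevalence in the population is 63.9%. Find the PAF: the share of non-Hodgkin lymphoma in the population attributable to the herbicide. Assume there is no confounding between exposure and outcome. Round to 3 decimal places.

p₁ = 0.831, p₀ = 0.325.
Overall risk P(Y=1) = π·p₁ + (1−π)·p₀ = 0.639×0.831 + 0.361×0.325 = 0.64833.
Under exogeneity, PAF = [P(Y=1) − p₀] / P(Y=1).
PAF = (0.64833 − 0.325) / 0.64833 ≈ 0.4987

PAF ≈ 0.499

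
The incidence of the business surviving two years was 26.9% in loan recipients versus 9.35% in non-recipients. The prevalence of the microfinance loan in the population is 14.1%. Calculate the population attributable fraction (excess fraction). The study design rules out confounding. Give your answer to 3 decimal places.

p₁ = 0.269, p₀ = 0.0935.
Overall risk P(Y=1) = π·p₁ + (1−π)·p₀ = 0.141×0.269 + 0.859×0.0935 = 0.11825.
Under exogeneity, PAF = [P(Y=1) − p₀] / P(Y=1).
PAF = (0.11825 − 0.0935) / 0.11825 ≈ 0.2093

PAF ≈ 0.209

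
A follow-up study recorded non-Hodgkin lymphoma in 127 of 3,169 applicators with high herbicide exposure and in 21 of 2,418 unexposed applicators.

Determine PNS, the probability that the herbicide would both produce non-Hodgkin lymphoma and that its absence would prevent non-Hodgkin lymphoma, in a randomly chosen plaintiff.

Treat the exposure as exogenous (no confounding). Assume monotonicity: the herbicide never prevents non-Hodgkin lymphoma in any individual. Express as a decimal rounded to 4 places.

PNS ≈ 0.0314

p₁ = P(outcome | exposed) = 127/3169 = 0.040076
p₀ = P(outcome | unexposed) = 21/2418 = 0.0086849
Under exogeneity and monotonicity, PNS = p₁ − p₀.
PNS = 0.040076 − 0.0086849 = 0.031391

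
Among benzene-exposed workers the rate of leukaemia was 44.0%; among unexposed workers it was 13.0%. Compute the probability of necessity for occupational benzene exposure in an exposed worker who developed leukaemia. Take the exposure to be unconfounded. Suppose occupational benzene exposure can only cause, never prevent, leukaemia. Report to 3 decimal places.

p₁ = 0.44, p₀ = 0.13.
Under exogeneity and monotonicity, PN = (p₁ − p₀) / p₁.
PN = (0.44 − 0.13) / 0.44 = 0.31 / 0.44 ≈ 0.7045

PN ≈ 0.705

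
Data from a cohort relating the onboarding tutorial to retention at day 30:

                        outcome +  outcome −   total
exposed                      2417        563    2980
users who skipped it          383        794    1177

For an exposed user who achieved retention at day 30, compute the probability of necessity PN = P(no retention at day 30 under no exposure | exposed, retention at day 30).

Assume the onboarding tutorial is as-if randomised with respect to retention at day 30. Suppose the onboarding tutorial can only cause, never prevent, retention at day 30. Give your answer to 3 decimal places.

p₁ = P(outcome | exposed) = 2417/2980 = 0.81107
p₀ = P(outcome | unexposed) = 383/1177 = 0.3254
Under exogeneity and monotonicity, PN = (p₁ − p₀)/p₁.
PN = (0.81107 − 0.3254) / 0.81107 ≈ 0.5988

PN ≈ 0.599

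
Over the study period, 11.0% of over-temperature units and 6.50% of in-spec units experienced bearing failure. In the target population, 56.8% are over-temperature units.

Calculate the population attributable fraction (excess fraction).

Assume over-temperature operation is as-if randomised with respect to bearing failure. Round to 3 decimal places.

p₁ = 0.11, p₀ = 0.065.
Overall risk P(Y=1) = π·p₁ + (1−π)·p₀ = 0.568×0.11 + 0.432×0.065 = 0.09056.
Under exogeneity, PAF = [P(Y=1) − p₀] / P(Y=1).
PAF = (0.09056 − 0.065) / 0.09056 ≈ 0.2822

PAF ≈ 0.282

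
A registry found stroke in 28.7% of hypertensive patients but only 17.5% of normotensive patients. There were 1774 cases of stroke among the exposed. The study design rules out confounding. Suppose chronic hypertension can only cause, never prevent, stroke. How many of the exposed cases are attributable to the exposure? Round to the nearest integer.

about 692 cases

p₁ = 0.287, p₀ = 0.175.
PN = (p₁ − p₀)/p₁ = (0.287 − 0.175) / 0.287 ≈ 0.39024.
Attributable cases ≈ PN × (exposed cases) = 0.39024 × 1774 ≈ 692.29.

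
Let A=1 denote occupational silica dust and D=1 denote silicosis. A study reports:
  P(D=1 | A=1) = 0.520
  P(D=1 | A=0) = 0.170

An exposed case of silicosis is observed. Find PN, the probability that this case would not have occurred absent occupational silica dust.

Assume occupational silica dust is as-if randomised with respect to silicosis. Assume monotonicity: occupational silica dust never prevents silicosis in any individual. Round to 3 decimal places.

PN ≈ 0.673

Let p₁ = 0.52, p₀ = 0.17.
Under exogeneity and monotonicity, PN = (p₁ − p₀) / p₁.
PN = (0.52 − 0.17) / 0.52 = 0.35 / 0.52 ≈ 0.6731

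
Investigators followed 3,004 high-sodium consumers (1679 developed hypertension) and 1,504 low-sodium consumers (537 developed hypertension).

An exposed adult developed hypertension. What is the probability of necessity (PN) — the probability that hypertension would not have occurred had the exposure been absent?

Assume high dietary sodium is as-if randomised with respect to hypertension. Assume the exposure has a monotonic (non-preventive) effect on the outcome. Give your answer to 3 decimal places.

p₁ = P(outcome | exposed) = 1679/3004 = 0.55892
p₀ = P(outcome | unexposed) = 537/1504 = 0.35705
Under exogeneity and monotonicity, PN = (p₁ − p₀) / p₁.
PN = (0.55892 − 0.35705) / 0.55892 = 0.20187 / 0.55892 ≈ 0.3612

PN ≈ 0.361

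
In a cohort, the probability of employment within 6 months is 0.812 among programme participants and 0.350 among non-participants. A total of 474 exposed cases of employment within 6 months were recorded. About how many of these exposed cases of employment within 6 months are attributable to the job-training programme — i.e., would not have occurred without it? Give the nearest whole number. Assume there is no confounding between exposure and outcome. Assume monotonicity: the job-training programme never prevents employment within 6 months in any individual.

Let p₁ = 0.812, p₀ = 0.35.
PN = (p₁ − p₀)/p₁ = (0.812 − 0.35) / 0.812 ≈ 0.56897.
Attributable cases ≈ PN × (exposed cases) = 0.56897 × 474 ≈ 269.69.

about 270 cases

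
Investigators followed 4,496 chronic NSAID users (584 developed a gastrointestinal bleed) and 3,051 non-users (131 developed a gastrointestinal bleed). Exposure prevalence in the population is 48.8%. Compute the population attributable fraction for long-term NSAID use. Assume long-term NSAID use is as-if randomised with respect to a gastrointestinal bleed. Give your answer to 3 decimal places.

PAF ≈ 0.497

p₁ = P(outcome | exposed) = 584/4496 = 0.12989
p₀ = P(outcome | unexposed) = 131/3051 = 0.042937
Overall risk P(Y=1) = π·p₁ + (1−π)·p₀ = 0.488×0.12989 + 0.512×0.042937 = 0.085372.
Under exogeneity, PAF = [P(Y=1) − p₀] / P(Y=1).
PAF = (0.085372 − 0.042937) / 0.085372 ≈ 0.4971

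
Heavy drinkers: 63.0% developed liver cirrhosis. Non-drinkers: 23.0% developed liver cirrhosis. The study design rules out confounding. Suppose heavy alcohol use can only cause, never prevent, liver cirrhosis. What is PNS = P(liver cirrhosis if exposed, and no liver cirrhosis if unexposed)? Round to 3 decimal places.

p₁ = 0.63, p₀ = 0.23.
Under exogeneity and monotonicity, PNS = p₁ − p₀.
PNS = 0.63 − 0.23 = 0.4

PNS ≈ 0.400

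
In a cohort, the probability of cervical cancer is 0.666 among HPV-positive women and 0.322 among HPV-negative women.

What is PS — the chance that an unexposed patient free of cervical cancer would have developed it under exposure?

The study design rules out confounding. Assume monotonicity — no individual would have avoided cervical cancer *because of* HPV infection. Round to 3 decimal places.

Let p₁ = 0.666, p₀ = 0.322.
Under exogeneity and monotonicity, PS = (p₁ − p₀) / (1 − p₀).
PS = (0.666 − 0.322) / (1 − 0.322) = 0.344 / 0.678 ≈ 0.5074

PS ≈ 0.507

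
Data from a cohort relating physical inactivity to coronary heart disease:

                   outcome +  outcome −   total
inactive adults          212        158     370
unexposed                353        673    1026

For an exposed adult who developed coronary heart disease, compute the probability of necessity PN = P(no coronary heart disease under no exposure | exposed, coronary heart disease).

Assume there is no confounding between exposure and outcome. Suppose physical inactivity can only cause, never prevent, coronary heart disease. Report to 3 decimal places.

PN ≈ 0.400

p₁ = P(outcome | exposed) = 212/370 = 0.57297
p₀ = P(outcome | unexposed) = 353/1026 = 0.34405
Under exogeneity and monotonicity, PN = (p₁ − p₀)/p₁.
PN = (0.57297 − 0.34405) / 0.57297 ≈ 0.3995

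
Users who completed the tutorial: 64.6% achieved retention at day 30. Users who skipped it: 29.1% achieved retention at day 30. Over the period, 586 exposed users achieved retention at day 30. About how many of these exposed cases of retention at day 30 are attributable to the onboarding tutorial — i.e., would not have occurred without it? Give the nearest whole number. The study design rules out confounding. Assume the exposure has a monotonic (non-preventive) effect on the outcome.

about 322 cases

p₁ = 0.646, p₀ = 0.291.
PN = (p₁ − p₀)/p₁ = (0.646 − 0.291) / 0.646 ≈ 0.54954.
Attributable cases ≈ PN × (exposed cases) = 0.54954 × 586 ≈ 322.03.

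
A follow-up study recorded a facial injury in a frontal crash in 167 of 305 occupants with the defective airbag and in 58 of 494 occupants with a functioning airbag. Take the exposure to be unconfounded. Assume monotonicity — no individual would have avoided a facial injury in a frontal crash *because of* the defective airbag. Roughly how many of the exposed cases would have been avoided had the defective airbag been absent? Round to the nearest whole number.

p₁ = P(outcome | exposed) = 167/305 = 0.54754
p₀ = P(outcome | unexposed) = 58/494 = 0.11741
PN = (p₁ − p₀)/p₁ = (0.54754 − 0.11741) / 0.54754 ≈ 0.78557.
Attributable cases ≈ PN × (exposed cases) = 0.78557 × 167 ≈ 131.19.

about 131 cases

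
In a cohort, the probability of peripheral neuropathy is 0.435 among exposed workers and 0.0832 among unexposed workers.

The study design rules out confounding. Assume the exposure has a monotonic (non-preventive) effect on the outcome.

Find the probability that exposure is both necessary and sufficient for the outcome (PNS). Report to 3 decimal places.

Let p₁ = 0.435, p₀ = 0.0832.
Under exogeneity and monotonicity, PNS = p₁ − p₀.
PNS = 0.435 − 0.0832 = 0.3518

PNS ≈ 0.352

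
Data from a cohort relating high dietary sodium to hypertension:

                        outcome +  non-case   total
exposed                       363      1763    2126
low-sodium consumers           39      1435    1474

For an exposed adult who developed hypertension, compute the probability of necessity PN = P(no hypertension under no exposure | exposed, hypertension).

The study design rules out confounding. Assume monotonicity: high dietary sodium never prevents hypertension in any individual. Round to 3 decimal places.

PN ≈ 0.845

p₁ = P(outcome | exposed) = 363/2126 = 0.17074
p₀ = P(outcome | unexposed) = 39/1474 = 0.026459
Under exogeneity and monotonicity, PN = (p₁ − p₀)/p₁.
PN = (0.17074 − 0.026459) / 0.17074 ≈ 0.8450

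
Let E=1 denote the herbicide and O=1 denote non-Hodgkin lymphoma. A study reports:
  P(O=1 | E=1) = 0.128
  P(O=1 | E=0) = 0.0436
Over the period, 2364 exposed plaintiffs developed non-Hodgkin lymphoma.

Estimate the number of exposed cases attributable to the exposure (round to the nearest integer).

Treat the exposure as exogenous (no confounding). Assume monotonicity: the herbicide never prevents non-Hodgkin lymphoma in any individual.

about 1559 cases

Let p₁ = 0.128, p₀ = 0.0436.
PN = (p₁ − p₀)/p₁ = (0.128 − 0.0436) / 0.128 ≈ 0.65938.
Attributable cases ≈ PN × (exposed cases) = 0.65938 × 2364 ≈ 1558.76.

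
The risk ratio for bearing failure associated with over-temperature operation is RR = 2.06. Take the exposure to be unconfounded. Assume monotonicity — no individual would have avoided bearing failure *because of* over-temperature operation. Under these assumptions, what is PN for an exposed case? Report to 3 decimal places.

Under exogeneity and monotonicity, PN = (RR − 1) / RR = 1 − 1/RR.
PN = (2.06 − 1) / 2.06 = 1.06 / 2.06 ≈ 0.5146

PN ≈ 0.515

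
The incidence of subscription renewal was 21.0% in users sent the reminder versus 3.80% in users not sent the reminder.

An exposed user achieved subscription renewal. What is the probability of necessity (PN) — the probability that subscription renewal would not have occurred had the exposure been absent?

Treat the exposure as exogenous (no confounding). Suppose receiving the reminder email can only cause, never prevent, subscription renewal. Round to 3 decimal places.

p₁ = 0.21, p₀ = 0.038.
Under exogeneity and monotonicity, PN = (p₁ − p₀) / p₁.
PN = (0.21 − 0.038) / 0.21 = 0.172 / 0.21 ≈ 0.8190

PN ≈ 0.819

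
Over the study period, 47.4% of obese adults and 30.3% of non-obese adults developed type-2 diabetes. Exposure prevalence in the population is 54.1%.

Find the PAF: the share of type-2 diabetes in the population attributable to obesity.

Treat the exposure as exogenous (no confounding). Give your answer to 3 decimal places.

PAF ≈ 0.234

p₁ = 0.474, p₀ = 0.303.
Overall risk P(Y=1) = π·p₁ + (1−π)·p₀ = 0.541×0.474 + 0.459×0.303 = 0.39551.
Under exogeneity, PAF = [P(Y=1) − p₀] / P(Y=1).
PAF = (0.39551 − 0.303) / 0.39551 ≈ 0.2339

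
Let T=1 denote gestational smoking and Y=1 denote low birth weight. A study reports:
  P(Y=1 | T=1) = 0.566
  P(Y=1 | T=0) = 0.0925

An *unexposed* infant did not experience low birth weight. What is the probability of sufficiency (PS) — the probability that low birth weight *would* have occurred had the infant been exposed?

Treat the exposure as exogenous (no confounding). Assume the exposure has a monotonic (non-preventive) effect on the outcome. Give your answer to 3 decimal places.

PS ≈ 0.522

Let p₁ = 0.566, p₀ = 0.0925.
Under exogeneity and monotonicity, PS = (p₁ − p₀) / (1 − p₀).
PS = (0.566 − 0.0925) / (1 − 0.0925) = 0.4735 / 0.9075 ≈ 0.5218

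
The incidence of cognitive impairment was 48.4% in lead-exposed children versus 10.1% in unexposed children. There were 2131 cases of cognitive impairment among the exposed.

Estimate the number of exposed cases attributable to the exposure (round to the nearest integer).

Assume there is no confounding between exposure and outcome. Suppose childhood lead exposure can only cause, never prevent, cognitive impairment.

about 1686 cases

p₁ = 0.484, p₀ = 0.101.
PN = (p₁ − p₀)/p₁ = (0.484 − 0.101) / 0.484 ≈ 0.79132.
Attributable cases ≈ PN × (exposed cases) = 0.79132 × 2131 ≈ 1686.31.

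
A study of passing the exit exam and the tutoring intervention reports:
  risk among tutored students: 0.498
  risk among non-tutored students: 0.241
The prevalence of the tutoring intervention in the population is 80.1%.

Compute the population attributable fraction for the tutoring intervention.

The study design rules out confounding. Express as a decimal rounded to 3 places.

Let p₁ = 0.498, p₀ = 0.241.
Overall risk P(Y=1) = π·p₁ + (1−π)·p₀ = 0.801×0.498 + 0.199×0.241 = 0.44686.
Under exogeneity, PAF = [P(Y=1) − p₀] / P(Y=1).
PAF = (0.44686 − 0.241) / 0.44686 ≈ 0.4607

PAF ≈ 0.461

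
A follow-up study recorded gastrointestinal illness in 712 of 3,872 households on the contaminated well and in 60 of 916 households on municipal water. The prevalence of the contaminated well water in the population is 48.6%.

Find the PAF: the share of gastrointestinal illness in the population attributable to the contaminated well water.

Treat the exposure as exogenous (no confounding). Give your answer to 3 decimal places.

PAF ≈ 0.468

p₁ = P(outcome | exposed) = 712/3872 = 0.18388
p₀ = P(outcome | unexposed) = 60/916 = 0.065502
Overall risk P(Y=1) = π·p₁ + (1−π)·p₀ = 0.486×0.18388 + 0.514×0.065502 = 0.12304.
Under exogeneity, PAF = [P(Y=1) − p₀] / P(Y=1).
PAF = (0.12304 − 0.065502) / 0.12304 ≈ 0.4676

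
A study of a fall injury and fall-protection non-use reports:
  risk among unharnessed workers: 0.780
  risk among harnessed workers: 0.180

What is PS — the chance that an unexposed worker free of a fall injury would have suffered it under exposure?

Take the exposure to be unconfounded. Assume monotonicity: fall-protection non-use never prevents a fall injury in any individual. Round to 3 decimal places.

Let p₁ = 0.78, p₀ = 0.18.
Under exogeneity and monotonicity, PS = (p₁ − p₀) / (1 − p₀).
PS = (0.78 − 0.18) / (1 − 0.18) = 0.6 / 0.82 ≈ 0.7317

PS ≈ 0.732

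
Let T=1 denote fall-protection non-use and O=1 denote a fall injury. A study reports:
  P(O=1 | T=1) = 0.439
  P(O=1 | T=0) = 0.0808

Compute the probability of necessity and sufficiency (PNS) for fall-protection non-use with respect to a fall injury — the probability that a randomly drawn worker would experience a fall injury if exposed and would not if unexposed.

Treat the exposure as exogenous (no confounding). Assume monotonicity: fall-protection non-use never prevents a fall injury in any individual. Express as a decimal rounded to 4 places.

Let p₁ = 0.439, p₀ = 0.0808.
Under exogeneity and monotonicity, PNS = p₁ − p₀.
PNS = 0.439 − 0.0808 = 0.3582

PNS ≈ 0.3582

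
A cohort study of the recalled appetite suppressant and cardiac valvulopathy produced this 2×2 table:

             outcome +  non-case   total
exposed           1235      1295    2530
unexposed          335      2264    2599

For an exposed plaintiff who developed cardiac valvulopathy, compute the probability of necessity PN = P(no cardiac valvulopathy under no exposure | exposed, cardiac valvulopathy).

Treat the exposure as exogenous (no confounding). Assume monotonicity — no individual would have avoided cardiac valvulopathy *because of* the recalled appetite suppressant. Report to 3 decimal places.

p₁ = P(outcome | exposed) = 1235/2530 = 0.48814
p₀ = P(outcome | unexposed) = 335/2599 = 0.1289
Under exogeneity and monotonicity, PN = (p₁ − p₀) / p₁.
PN = (0.48814 − 0.1289) / 0.48814 = 0.35925 / 0.48814 ≈ 0.7359

PN ≈ 0.736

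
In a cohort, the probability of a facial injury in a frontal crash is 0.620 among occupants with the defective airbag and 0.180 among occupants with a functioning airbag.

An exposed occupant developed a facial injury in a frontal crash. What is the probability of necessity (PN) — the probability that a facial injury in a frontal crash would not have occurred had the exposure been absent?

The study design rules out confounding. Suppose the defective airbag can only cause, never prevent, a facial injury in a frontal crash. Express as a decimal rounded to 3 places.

PN ≈ 0.710

Let p₁ = 0.62, p₀ = 0.18.
Under exogeneity and monotonicity, PN = (p₁ − p₀) / p₁.
PN = (0.62 − 0.18) / 0.62 = 0.44 / 0.62 ≈ 0.7097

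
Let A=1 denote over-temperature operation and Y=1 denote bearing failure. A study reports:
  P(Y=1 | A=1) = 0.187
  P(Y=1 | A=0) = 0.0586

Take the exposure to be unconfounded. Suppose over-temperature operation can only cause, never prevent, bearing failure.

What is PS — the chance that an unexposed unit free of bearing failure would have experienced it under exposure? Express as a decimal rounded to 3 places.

Let p₁ = 0.187, p₀ = 0.0586.
Under exogeneity and monotonicity, PS = (p₁ − p₀) / (1 − p₀).
PS = (0.187 − 0.0586) / (1 − 0.0586) = 0.1284 / 0.9414 ≈ 0.1364

PS ≈ 0.136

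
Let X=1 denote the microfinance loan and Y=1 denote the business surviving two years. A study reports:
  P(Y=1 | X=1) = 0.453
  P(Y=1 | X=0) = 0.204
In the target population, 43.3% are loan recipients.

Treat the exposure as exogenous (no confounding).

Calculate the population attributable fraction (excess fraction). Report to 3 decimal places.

PAF ≈ 0.346

Let p₁ = 0.453, p₀ = 0.204.
Overall risk P(Y=1) = π·p₁ + (1−π)·p₀ = 0.433×0.453 + 0.567×0.204 = 0.31182.
Under exogeneity, PAF = [P(Y=1) − p₀] / P(Y=1).
PAF = (0.31182 − 0.204) / 0.31182 ≈ 0.3458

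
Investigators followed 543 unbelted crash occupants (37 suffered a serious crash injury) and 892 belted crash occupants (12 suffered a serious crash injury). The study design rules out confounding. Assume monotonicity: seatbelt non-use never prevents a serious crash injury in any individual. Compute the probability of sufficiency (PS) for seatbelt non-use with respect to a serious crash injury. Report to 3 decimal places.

PS ≈ 0.055

p₁ = P(outcome | exposed) = 37/543 = 0.06814
p₀ = P(outcome | unexposed) = 12/892 = 0.013453
Under exogeneity and monotonicity, PS = (p₁ − p₀) / (1 − p₀).
PS = (0.06814 − 0.013453) / (1 − 0.013453) = 0.054687 / 0.98655 ≈ 0.0554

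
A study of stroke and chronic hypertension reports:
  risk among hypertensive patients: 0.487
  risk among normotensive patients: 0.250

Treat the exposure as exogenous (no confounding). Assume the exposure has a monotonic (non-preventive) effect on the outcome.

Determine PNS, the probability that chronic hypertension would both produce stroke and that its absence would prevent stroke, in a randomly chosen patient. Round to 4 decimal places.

PNS ≈ 0.2370

Let p₁ = 0.487, p₀ = 0.25.
Under exogeneity and monotonicity, PNS = p₁ − p₀.
PNS = 0.487 − 0.25 = 0.237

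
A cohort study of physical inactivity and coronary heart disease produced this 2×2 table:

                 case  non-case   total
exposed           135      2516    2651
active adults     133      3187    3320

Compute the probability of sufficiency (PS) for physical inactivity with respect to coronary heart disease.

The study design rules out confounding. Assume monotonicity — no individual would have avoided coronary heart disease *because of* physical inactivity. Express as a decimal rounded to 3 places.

p₁ = P(outcome | exposed) = 135/2651 = 0.050924
p₀ = P(outcome | unexposed) = 133/3320 = 0.04006
Under exogeneity and monotonicity, PS = (p₁ − p₀) / (1 − p₀).
PS = (0.050924 − 0.04006) / (1 − 0.04006) = 0.010864 / 0.95994 ≈ 0.0113

PS ≈ 0.011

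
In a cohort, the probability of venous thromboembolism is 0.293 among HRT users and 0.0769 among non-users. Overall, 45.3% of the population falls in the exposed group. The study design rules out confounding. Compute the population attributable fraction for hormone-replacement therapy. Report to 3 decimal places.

Let p₁ = 0.293, p₀ = 0.0769.
Overall risk P(Y=1) = π·p₁ + (1−π)·p₀ = 0.453×0.293 + 0.547×0.0769 = 0.17479.
Under exogeneity, PAF = [P(Y=1) − p₀] / P(Y=1).
PAF = (0.17479 − 0.0769) / 0.17479 ≈ 0.5601

PAF ≈ 0.560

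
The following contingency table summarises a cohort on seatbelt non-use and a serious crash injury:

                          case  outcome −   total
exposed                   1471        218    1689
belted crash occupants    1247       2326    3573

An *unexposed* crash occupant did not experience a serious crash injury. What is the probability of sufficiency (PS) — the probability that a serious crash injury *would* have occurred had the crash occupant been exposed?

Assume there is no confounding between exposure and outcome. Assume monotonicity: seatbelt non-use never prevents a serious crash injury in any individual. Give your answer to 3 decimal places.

p₁ = P(outcome | exposed) = 1471/1689 = 0.87093
p₀ = P(outcome | unexposed) = 1247/3573 = 0.34901
Under exogeneity and monotonicity, PS = (p₁ − p₀) / (1 − p₀).
PS = (0.87093 − 0.34901) / (1 − 0.34901) = 0.52192 / 0.65099 ≈ 0.8017

PS ≈ 0.802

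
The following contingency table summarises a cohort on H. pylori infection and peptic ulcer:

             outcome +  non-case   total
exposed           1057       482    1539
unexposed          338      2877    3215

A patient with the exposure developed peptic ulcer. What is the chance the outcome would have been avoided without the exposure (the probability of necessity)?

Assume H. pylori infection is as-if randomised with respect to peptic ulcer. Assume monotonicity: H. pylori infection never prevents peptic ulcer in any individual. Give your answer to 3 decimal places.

PN ≈ 0.847

p₁ = P(outcome | exposed) = 1057/1539 = 0.68681
p₀ = P(outcome | unexposed) = 338/3215 = 0.10513
Under exogeneity and monotonicity, PN = (p₁ − p₀)/p₁.
PN = (0.68681 − 0.10513) / 0.68681 ≈ 0.8469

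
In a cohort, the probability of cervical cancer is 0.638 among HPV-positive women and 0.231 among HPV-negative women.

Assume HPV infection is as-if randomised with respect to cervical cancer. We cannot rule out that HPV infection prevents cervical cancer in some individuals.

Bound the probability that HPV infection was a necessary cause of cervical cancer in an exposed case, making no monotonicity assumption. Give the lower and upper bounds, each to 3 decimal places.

Let p₁ = 0.638, p₀ = 0.231.
Under exogeneity alone the bounds on PN are max{0,(p₁−p₀)/p₁} ≤ PN ≤ min{1,(1−p₀)/p₁}.
  lower = (p₁ − p₀)/p₁ = 0.407 / 0.638 ≈ 0.6379
  upper = min{1, (1 − p₀)/p₁} = 0.769 / 0.638 ≈ 1.2053 → capped at 1

0.638 ≤ PN ≤ 1.000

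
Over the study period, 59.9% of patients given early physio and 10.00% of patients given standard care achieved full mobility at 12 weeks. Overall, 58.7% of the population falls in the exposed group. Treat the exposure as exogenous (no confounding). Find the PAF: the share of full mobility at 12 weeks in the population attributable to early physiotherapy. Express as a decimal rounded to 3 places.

PAF ≈ 0.745

p₁ = 0.599, p₀ = 0.1.
Overall risk P(Y=1) = π·p₁ + (1−π)·p₀ = 0.587×0.599 + 0.413×0.1 = 0.39291.
Under exogeneity, PAF = [P(Y=1) − p₀] / P(Y=1).
PAF = (0.39291 − 0.1) / 0.39291 ≈ 0.7455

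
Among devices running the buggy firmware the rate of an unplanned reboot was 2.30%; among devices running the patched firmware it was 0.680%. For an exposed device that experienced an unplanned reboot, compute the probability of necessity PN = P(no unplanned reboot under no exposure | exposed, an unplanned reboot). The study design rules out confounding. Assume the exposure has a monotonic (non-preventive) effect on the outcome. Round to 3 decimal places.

PN ≈ 0.704

p₁ = 0.023, p₀ = 0.0068.
Under exogeneity and monotonicity, PN = (p₁ − p₀) / p₁.
PN = (0.023 − 0.0068) / 0.023 = 0.0162 / 0.023 ≈ 0.7043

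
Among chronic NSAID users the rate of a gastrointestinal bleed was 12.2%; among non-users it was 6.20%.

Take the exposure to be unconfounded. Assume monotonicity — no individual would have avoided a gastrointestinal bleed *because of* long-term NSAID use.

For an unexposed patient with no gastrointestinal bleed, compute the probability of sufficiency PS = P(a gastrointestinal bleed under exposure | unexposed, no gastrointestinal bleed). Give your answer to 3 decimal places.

p₁ = 0.122, p₀ = 0.062.
Under exogeneity and monotonicity, PS = (p₁ − p₀) / (1 − p₀).
PS = (0.122 − 0.062) / (1 − 0.062) = 0.06 / 0.938 ≈ 0.0640

PS ≈ 0.064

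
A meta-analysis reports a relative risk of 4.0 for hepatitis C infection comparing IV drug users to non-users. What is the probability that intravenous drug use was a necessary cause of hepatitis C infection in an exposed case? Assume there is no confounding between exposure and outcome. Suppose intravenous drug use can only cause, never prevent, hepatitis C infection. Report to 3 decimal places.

Under exogeneity and monotonicity, PN = (RR − 1) / RR = 1 − 1/RR.
PN = (4.0 − 1) / 4.0 = 3 / 4.0 ≈ 0.7500

PN ≈ 0.750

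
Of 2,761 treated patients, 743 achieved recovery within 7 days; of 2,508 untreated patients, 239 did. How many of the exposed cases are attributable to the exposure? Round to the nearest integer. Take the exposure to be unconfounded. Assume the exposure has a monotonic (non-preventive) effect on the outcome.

p₁ = P(outcome | exposed) = 743/2761 = 0.26911
p₀ = P(outcome | unexposed) = 239/2508 = 0.095295
PN = (p₁ − p₀)/p₁ = (0.26911 − 0.095295) / 0.26911 ≈ 0.64588.
Attributable cases ≈ PN × (exposed cases) = 0.64588 × 743 ≈ 479.89.

about 480 cases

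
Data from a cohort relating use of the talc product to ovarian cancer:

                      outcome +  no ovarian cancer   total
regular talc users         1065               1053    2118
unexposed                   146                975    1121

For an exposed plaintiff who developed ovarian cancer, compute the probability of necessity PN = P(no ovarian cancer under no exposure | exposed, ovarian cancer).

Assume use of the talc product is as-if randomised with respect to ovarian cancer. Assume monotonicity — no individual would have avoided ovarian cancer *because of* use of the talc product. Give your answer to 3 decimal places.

PN ≈ 0.741

p₁ = P(outcome | exposed) = 1065/2118 = 0.50283
p₀ = P(outcome | unexposed) = 146/1121 = 0.13024
Under exogeneity and monotonicity, PN = (p₁ − p₀)/p₁.
PN = (0.50283 − 0.13024) / 0.50283 ≈ 0.7410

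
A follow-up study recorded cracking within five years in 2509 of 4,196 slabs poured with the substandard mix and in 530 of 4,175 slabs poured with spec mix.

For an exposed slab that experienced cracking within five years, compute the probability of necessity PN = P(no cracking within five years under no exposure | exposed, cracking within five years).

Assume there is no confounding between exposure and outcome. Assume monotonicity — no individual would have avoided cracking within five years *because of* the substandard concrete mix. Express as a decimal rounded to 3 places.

PN ≈ 0.788

p₁ = P(outcome | exposed) = 2509/4196 = 0.59795
p₀ = P(outcome | unexposed) = 530/4175 = 0.12695
Under exogeneity and monotonicity, PN = (p₁ − p₀) / p₁.
PN = (0.59795 − 0.12695) / 0.59795 = 0.471 / 0.59795 ≈ 0.7877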